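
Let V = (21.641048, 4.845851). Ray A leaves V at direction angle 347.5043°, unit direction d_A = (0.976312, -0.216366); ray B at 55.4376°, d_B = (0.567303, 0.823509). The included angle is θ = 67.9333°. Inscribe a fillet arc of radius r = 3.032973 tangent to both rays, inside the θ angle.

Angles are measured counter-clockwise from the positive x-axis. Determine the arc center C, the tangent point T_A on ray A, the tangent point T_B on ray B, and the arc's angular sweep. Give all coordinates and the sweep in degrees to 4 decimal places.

center=(26.6929,6.8329) T_A=(26.0366,3.8717) T_B=(24.1952,8.5535) sweep=112.0667

bisector direction at 21.4710° = (0.930603,0.366029)
center distance |VC| = r/sin(θ/2) = 3.032973/sin(33.9667°) = 5.428526
C = V + |VC|·bis = (26.6929,6.8329)
T_A = V + ((C−V)·d_A)·d_A = V + 4.5022·d_A = (26.0366,3.8717)
T_B = V + ((C−V)·d_B)·d_B = V + 4.5022·d_B = (24.1952,8.5535)
sweep = 180° − θ = 112.0667°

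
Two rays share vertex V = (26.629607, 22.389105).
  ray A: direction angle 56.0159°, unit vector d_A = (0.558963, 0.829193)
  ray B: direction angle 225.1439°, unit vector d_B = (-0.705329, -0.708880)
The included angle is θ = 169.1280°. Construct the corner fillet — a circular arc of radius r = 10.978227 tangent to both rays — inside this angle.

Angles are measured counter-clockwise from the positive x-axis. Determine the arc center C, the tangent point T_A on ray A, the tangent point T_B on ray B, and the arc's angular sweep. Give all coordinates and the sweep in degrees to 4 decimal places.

center=(18.1105,29.3918) T_A=(27.2136,23.2554) T_B=(25.8927,21.6485) sweep=10.8720

bisector direction at 140.5799° = (-0.772511,0.635002)
center distance |VC| = r/sin(θ/2) = 10.978227/sin(84.5640°) = 11.027823
C = V + |VC|·bis = (18.1105,29.3918)
T_A = V + ((C−V)·d_A)·d_A = V + 1.0447·d_A = (27.2136,23.2554)
T_B = V + ((C−V)·d_B)·d_B = V + 1.0447·d_B = (25.8927,21.6485)
sweep = 180° − θ = 10.8720°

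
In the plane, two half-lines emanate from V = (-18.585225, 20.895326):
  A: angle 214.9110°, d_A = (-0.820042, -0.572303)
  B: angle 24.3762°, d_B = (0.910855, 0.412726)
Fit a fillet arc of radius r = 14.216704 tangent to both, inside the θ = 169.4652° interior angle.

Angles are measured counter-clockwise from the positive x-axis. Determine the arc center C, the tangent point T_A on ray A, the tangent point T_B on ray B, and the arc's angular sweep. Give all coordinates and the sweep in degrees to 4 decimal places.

bisector direction at 299.6436° = (0.494603,-0.869119)
center distance |VC| = r/sin(θ/2) = 14.216704/sin(84.7326°) = 14.276994
C = V + |VC|·bis = (-11.5238,8.4869)
T_A = V + ((C−V)·d_A)·d_A = V + 1.3107·d_A = (-19.6600,20.1452)
T_B = V + ((C−V)·d_B)·d_B = V + 1.3107·d_B = (-17.3914,21.4363)
sweep = 180° − θ = 10.5348°

center=(-11.5238,8.4869) T_A=(-19.6600,20.1452) T_B=(-17.3914,21.4363) sweep=10.5348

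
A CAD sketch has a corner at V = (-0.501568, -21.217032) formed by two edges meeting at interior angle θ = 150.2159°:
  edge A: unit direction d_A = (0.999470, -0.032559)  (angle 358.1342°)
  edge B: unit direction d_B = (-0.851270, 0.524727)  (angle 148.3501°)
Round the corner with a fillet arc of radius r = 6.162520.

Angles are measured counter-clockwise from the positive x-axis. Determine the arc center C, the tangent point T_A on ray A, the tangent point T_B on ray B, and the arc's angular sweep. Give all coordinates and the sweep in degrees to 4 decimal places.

center=(1.3370,-15.1111) T_A=(1.1364,-21.2704) T_B=(-1.8966,-20.3571) sweep=29.7841

bisector direction at 73.2422° = (0.288327,0.957532)
center distance |VC| = r/sin(θ/2) = 6.162520/sin(75.1080°) = 6.376702
C = V + |VC|·bis = (1.3370,-15.1111)
T_A = V + ((C−V)·d_A)·d_A = V + 1.6388·d_A = (1.1364,-21.2704)
T_B = V + ((C−V)·d_B)·d_B = V + 1.6388·d_B = (-1.8966,-20.3571)
sweep = 180° − θ = 29.7841°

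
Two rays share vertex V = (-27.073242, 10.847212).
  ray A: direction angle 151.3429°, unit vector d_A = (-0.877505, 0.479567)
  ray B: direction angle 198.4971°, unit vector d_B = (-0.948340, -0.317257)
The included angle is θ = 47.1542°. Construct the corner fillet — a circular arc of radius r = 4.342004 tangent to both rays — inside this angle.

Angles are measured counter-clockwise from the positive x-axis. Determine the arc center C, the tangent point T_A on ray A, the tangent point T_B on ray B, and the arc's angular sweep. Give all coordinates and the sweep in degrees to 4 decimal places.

bisector direction at 174.9200° = (-0.996072,0.088547)
center distance |VC| = r/sin(θ/2) = 4.342004/sin(23.5771°) = 10.855478
C = V + |VC|·bis = (-37.8861,11.8084)
T_A = V + ((C−V)·d_A)·d_A = V + 9.9493·d_A = (-35.8038,15.6186)
T_B = V + ((C−V)·d_B)·d_B = V + 9.9493·d_B = (-36.5086,7.6907)
sweep = 180° − θ = 132.8458°

center=(-37.8861,11.8084) T_A=(-35.8038,15.6186) T_B=(-36.5086,7.6907) sweep=132.8458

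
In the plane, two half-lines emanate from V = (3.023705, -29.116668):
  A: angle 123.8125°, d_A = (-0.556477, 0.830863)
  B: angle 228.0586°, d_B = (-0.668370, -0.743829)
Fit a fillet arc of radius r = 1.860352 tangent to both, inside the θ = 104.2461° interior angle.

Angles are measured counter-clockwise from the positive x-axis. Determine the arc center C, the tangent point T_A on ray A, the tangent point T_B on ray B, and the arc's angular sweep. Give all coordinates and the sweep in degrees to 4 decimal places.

bisector direction at 175.9356° = (-0.997485,0.070879)
center distance |VC| = r/sin(θ/2) = 1.860352/sin(52.1230°) = 2.356871
C = V + |VC|·bis = (0.6728,-28.9496)
T_A = V + ((C−V)·d_A)·d_A = V + 1.4470·d_A = (2.2185,-27.9144)
T_B = V + ((C−V)·d_B)·d_B = V + 1.4470·d_B = (2.0565,-30.1930)
sweep = 180° − θ = 75.7539°

center=(0.6728,-28.9496) T_A=(2.2185,-27.9144) T_B=(2.0565,-30.1930) sweep=75.7539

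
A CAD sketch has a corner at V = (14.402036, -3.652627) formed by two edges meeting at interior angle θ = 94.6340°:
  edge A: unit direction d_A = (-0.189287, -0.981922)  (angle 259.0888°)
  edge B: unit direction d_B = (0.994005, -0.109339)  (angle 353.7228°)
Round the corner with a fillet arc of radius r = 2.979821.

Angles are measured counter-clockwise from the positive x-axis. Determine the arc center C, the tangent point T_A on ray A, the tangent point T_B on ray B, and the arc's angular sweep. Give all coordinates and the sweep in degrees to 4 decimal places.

center=(16.8078,-6.9151) T_A=(13.8819,-6.3510) T_B=(17.1336,-3.9531) sweep=85.3660

bisector direction at 306.4058° = (0.593500,-0.804834)
center distance |VC| = r/sin(θ/2) = 2.979821/sin(47.3170°) = 4.053540
C = V + |VC|·bis = (16.8078,-6.9151)
T_A = V + ((C−V)·d_A)·d_A = V + 2.7481·d_A = (13.8819,-6.3510)
T_B = V + ((C−V)·d_B)·d_B = V + 2.7481·d_B = (17.1336,-3.9531)
sweep = 180° − θ = 85.3660°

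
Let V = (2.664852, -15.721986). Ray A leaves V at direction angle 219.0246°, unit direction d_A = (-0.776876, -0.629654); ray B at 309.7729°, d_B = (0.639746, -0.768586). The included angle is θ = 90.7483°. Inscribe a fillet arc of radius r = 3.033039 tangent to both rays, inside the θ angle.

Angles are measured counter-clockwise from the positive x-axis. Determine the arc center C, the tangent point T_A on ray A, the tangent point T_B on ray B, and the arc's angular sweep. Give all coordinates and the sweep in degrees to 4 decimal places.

center=(2.2489,-19.9633) T_A=(0.3391,-17.6070) T_B=(4.5800,-18.0229) sweep=89.2517

bisector direction at 264.3988° = (-0.097605,-0.995225)
center distance |VC| = r/sin(θ/2) = 3.033039/sin(45.3742°) = 4.261627
C = V + |VC|·bis = (2.2489,-19.9633)
T_A = V + ((C−V)·d_A)·d_A = V + 2.9937·d_A = (0.3391,-17.6070)
T_B = V + ((C−V)·d_B)·d_B = V + 2.9937·d_B = (4.5800,-18.0229)
sweep = 180° − θ = 89.2517°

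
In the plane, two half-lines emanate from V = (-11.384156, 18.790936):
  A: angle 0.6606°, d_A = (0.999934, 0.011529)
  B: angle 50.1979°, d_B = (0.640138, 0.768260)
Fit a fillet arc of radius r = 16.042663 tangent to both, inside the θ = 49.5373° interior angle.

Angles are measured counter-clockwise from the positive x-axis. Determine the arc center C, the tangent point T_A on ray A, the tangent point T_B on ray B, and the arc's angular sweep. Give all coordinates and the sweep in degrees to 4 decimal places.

center=(23.1980,35.2334) T_A=(23.3830,19.1918) T_B=(10.8731,45.5029) sweep=130.4627

bisector direction at 25.4292° = (0.903116,0.429396)
center distance |VC| = r/sin(θ/2) = 16.042663/sin(24.7687°) = 38.292062
C = V + |VC|·bis = (23.1980,35.2334)
T_A = V + ((C−V)·d_A)·d_A = V + 34.7695·d_A = (23.3830,19.1918)
T_B = V + ((C−V)·d_B)·d_B = V + 34.7695·d_B = (10.8731,45.5029)
sweep = 180° − θ = 130.4627°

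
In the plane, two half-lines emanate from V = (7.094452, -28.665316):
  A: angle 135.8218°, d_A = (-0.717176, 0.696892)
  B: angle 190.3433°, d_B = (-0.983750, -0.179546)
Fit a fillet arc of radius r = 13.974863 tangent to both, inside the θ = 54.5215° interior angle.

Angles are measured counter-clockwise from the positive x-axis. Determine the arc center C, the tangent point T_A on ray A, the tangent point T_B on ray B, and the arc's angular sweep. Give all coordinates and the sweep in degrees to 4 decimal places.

center=(-22.0953,-19.7871) T_A=(-12.3563,-9.7646) T_B=(-19.5862,-33.5348) sweep=125.4785

bisector direction at 163.0825° = (-0.956725,0.290994)
center distance |VC| = r/sin(θ/2) = 13.974863/sin(27.2608°) = 30.510090
C = V + |VC|·bis = (-22.0953,-19.7871)
T_A = V + ((C−V)·d_A)·d_A = V + 27.1214·d_A = (-12.3563,-9.7646)
T_B = V + ((C−V)·d_B)·d_B = V + 27.1214·d_B = (-19.5862,-33.5348)
sweep = 180° − θ = 125.4785°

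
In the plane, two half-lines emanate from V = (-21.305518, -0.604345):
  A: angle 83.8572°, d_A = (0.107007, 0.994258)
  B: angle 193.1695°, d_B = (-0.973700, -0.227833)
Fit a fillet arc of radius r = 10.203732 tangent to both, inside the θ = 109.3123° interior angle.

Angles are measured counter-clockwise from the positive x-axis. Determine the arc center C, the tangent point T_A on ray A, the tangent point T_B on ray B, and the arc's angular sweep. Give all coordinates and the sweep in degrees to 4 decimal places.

center=(-30.6763,7.6824) T_A=(-20.5312,6.5905) T_B=(-28.3516,-2.2530) sweep=70.6877

bisector direction at 138.5134° = (-0.749110,0.662446)
center distance |VC| = r/sin(θ/2) = 10.203732/sin(54.6561°) = 12.509248
C = V + |VC|·bis = (-30.6763,7.6824)
T_A = V + ((C−V)·d_A)·d_A = V + 7.2364·d_A = (-20.5312,6.5905)
T_B = V + ((C−V)·d_B)·d_B = V + 7.2364·d_B = (-28.3516,-2.2530)
sweep = 180° − θ = 70.6877°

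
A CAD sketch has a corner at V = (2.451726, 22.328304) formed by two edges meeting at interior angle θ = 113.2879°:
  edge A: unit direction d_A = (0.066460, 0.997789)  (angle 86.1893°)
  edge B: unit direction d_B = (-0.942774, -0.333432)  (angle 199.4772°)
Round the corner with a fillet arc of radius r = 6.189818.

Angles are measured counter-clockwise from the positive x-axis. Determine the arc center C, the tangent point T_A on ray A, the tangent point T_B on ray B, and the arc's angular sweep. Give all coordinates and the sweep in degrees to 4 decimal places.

center=(-3.4536,26.8053) T_A=(2.7225,26.3939) T_B=(-1.3897,20.9697) sweep=66.7121

bisector direction at 142.8332° = (-0.796881,0.604137)
center distance |VC| = r/sin(θ/2) = 6.189818/sin(56.6439°) = 7.410561
C = V + |VC|·bis = (-3.4536,26.8053)
T_A = V + ((C−V)·d_A)·d_A = V + 4.0746·d_A = (2.7225,26.3939)
T_B = V + ((C−V)·d_B)·d_B = V + 4.0746·d_B = (-1.3897,20.9697)
sweep = 180° − θ = 66.7121°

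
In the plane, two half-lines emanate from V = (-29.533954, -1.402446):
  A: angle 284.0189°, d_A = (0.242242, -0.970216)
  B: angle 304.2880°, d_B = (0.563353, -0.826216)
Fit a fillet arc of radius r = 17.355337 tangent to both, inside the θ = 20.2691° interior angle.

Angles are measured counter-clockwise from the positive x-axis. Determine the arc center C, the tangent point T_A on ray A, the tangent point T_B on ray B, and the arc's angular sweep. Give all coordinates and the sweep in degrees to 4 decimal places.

bisector direction at 294.1534° = (0.409182,-0.912453)
center distance |VC| = r/sin(θ/2) = 17.355337/sin(10.1346°) = 98.632084
C = V + |VC|·bis = (10.8245,-91.3996)
T_A = V + ((C−V)·d_A)·d_A = V + 97.0932·d_A = (-6.0139,-95.6038)
T_B = V + ((C−V)·d_B)·d_B = V + 97.0932·d_B = (25.1638,-81.6224)
sweep = 180° − θ = 159.7309°

center=(10.8245,-91.3996) T_A=(-6.0139,-95.6038) T_B=(25.1638,-81.6224) sweep=159.7309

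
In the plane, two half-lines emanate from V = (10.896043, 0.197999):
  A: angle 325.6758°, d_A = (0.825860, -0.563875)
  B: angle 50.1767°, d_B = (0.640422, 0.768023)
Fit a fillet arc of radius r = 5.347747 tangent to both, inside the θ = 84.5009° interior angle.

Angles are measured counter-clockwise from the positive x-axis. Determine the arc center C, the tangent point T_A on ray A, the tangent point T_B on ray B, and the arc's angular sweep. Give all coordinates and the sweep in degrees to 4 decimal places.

bisector direction at 7.9262° = (0.990446,0.137898)
center distance |VC| = r/sin(θ/2) = 5.347747/sin(42.2505°) = 7.953547
C = V + |VC|·bis = (18.7736,1.2948)
T_A = V + ((C−V)·d_A)·d_A = V + 5.8873·d_A = (15.7581,-3.1217)
T_B = V + ((C−V)·d_B)·d_B = V + 5.8873·d_B = (14.6664,4.7196)
sweep = 180° − θ = 95.4991°

center=(18.7736,1.2948) T_A=(15.7581,-3.1217) T_B=(14.6664,4.7196) sweep=95.4991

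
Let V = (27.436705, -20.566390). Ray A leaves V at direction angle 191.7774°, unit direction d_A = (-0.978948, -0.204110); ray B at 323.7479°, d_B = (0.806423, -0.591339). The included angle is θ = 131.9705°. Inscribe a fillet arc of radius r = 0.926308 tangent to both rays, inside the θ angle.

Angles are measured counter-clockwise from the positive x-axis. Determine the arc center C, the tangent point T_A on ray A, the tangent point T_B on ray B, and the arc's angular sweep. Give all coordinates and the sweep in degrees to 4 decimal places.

center=(27.2218,-21.5574) T_A=(27.0327,-20.6506) T_B=(27.7695,-20.8104) sweep=48.0295

bisector direction at 257.7627° = (-0.211962,-0.977278)
center distance |VC| = r/sin(θ/2) = 0.926308/sin(65.9852°) = 1.014087
C = V + |VC|·bis = (27.2218,-21.5574)
T_A = V + ((C−V)·d_A)·d_A = V + 0.4127·d_A = (27.0327,-20.6506)
T_B = V + ((C−V)·d_B)·d_B = V + 0.4127·d_B = (27.7695,-20.8104)
sweep = 180° − θ = 48.0295°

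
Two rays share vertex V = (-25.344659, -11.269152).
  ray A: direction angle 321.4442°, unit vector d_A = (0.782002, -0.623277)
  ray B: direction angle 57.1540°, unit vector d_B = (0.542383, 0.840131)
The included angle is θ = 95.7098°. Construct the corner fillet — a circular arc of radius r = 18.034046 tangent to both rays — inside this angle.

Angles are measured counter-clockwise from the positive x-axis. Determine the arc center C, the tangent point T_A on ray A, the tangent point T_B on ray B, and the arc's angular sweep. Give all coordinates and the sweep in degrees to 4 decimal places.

bisector direction at 9.2991° = (0.986858,0.161588)
center distance |VC| = r/sin(θ/2) = 18.034046/sin(47.8549°) = 24.322742
C = V + |VC|·bis = (-1.3416,-7.3389)
T_A = V + ((C−V)·d_A)·d_A = V + 16.3208·d_A = (-12.5818,-21.4415)
T_B = V + ((C−V)·d_B)·d_B = V + 16.3208·d_B = (-16.4925,2.4425)
sweep = 180° − θ = 84.2902°

center=(-1.3416,-7.3389) T_A=(-12.5818,-21.4415) T_B=(-16.4925,2.4425) sweep=84.2902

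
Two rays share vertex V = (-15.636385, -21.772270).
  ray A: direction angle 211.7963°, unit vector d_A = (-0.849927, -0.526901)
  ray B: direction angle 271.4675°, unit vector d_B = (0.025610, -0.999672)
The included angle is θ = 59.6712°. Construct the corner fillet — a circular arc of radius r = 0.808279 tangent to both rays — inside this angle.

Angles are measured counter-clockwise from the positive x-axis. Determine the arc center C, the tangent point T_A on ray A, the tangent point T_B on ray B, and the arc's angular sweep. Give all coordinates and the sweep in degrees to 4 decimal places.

bisector direction at 241.6319° = (-0.475134,-0.879913)
center distance |VC| = r/sin(θ/2) = 0.808279/sin(29.8356°) = 1.624639
C = V + |VC|·bis = (-16.4083,-23.2018)
T_A = V + ((C−V)·d_A)·d_A = V + 1.4093·d_A = (-16.8342,-22.5148)
T_B = V + ((C−V)·d_B)·d_B = V + 1.4093·d_B = (-15.6003,-23.1811)
sweep = 180° − θ = 120.3288°

center=(-16.4083,-23.2018) T_A=(-16.8342,-22.5148) T_B=(-15.6003,-23.1811) sweep=120.3288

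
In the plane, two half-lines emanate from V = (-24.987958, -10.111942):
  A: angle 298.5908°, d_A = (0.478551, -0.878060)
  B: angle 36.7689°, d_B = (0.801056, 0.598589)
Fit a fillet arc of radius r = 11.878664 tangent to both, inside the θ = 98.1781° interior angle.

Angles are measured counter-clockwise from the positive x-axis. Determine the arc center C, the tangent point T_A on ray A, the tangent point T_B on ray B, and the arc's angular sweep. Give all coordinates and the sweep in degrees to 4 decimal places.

center=(-9.6318,-13.4658) T_A=(-20.0619,-19.1503) T_B=(-16.7422,-3.9503) sweep=81.8219

bisector direction at 347.6799° = (0.976971,-0.213374)
center distance |VC| = r/sin(θ/2) = 11.878664/sin(49.0891°) = 15.718167
C = V + |VC|·bis = (-9.6318,-13.4658)
T_A = V + ((C−V)·d_A)·d_A = V + 10.2936·d_A = (-20.0619,-19.1503)
T_B = V + ((C−V)·d_B)·d_B = V + 10.2936·d_B = (-16.7422,-3.9503)
sweep = 180° − θ = 81.8219°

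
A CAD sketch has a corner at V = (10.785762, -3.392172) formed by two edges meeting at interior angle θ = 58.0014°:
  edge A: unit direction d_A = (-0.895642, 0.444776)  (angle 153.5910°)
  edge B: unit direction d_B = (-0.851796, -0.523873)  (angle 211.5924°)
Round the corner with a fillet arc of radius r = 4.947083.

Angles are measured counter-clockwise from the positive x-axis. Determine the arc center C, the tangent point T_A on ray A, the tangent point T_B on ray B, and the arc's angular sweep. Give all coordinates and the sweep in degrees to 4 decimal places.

center=(0.5922,-3.8536) T_A=(2.7926,0.5772) T_B=(3.1839,-8.0675) sweep=121.9986

bisector direction at 182.5917° = (-0.998977,-0.045218)
center distance |VC| = r/sin(θ/2) = 4.947083/sin(29.0007°) = 10.203952
C = V + |VC|·bis = (0.5922,-3.8536)
T_A = V + ((C−V)·d_A)·d_A = V + 8.9245·d_A = (2.7926,0.5772)
T_B = V + ((C−V)·d_B)·d_B = V + 8.9245·d_B = (3.1839,-8.0675)
sweep = 180° − θ = 121.9986°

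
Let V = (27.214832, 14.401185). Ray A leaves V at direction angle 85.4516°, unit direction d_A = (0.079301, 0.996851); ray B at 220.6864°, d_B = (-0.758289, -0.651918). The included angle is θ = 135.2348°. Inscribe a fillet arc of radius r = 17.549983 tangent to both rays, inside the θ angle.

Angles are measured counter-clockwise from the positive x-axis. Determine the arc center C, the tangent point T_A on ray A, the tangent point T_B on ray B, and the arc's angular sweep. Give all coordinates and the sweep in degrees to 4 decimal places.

bisector direction at 153.0690° = (-0.891553,0.452917)
center distance |VC| = r/sin(θ/2) = 17.549983/sin(67.6174°) = 18.979896
C = V + |VC|·bis = (10.2933,22.9975)
T_A = V + ((C−V)·d_A)·d_A = V + 7.2273·d_A = (27.7880,21.6058)
T_B = V + ((C−V)·d_B)·d_B = V + 7.2273·d_B = (21.7344,9.6895)
sweep = 180° − θ = 44.7652°

center=(10.2933,22.9975) T_A=(27.7880,21.6058) T_B=(21.7344,9.6895) sweep=44.7652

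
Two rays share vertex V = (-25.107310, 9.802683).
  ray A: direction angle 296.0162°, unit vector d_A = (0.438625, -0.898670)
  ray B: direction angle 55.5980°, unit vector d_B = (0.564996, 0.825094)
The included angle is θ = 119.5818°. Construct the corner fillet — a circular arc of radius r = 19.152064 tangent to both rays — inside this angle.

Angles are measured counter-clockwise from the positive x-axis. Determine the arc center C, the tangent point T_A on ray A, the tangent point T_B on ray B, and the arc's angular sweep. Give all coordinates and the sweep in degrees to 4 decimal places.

center=(-3.0049,8.1823) T_A=(-20.2163,-0.2182) T_B=(-18.8071,19.0032) sweep=60.4182

bisector direction at 355.8071° = (0.997324,-0.073115)
center distance |VC| = r/sin(θ/2) = 19.152064/sin(59.7909°) = 22.161742
C = V + |VC|·bis = (-3.0049,8.1823)
T_A = V + ((C−V)·d_A)·d_A = V + 11.1508·d_A = (-20.2163,-0.2182)
T_B = V + ((C−V)·d_B)·d_B = V + 11.1508·d_B = (-18.8071,19.0032)
sweep = 180° − θ = 60.4182°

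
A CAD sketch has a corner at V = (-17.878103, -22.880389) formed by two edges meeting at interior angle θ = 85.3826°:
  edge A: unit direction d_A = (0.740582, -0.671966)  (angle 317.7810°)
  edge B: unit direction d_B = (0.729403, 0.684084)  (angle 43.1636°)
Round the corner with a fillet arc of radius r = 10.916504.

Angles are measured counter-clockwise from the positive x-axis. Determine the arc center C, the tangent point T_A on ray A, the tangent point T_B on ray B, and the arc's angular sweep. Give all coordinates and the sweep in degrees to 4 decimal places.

bisector direction at 0.4723° = (0.999966,0.008243)
center distance |VC| = r/sin(θ/2) = 10.916504/sin(42.6913°) = 16.099897
C = V + |VC|·bis = (-1.7788,-22.7477)
T_A = V + ((C−V)·d_A)·d_A = V + 11.8337·d_A = (-9.1143,-30.8322)
T_B = V + ((C−V)·d_B)·d_B = V + 11.8337·d_B = (-9.2466,-14.7851)
sweep = 180° − θ = 94.6174°

center=(-1.7788,-22.7477) T_A=(-9.1143,-30.8322) T_B=(-9.2466,-14.7851) sweep=94.6174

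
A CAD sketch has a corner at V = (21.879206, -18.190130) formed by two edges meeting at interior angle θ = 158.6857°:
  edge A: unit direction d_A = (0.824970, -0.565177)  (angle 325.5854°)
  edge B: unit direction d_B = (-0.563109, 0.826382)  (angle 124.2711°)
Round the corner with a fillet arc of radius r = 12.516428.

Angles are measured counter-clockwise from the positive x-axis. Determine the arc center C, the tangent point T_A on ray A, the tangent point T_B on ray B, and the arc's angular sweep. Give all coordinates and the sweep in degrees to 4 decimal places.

center=(30.8963,-9.1956) T_A=(23.8223,-19.5213) T_B=(20.5529,-16.2437) sweep=21.3143

bisector direction at 44.9282° = (0.707992,0.706221)
center distance |VC| = r/sin(θ/2) = 12.516428/sin(79.3428°) = 12.736108
C = V + |VC|·bis = (30.8963,-9.1956)
T_A = V + ((C−V)·d_A)·d_A = V + 2.3553·d_A = (23.8223,-19.5213)
T_B = V + ((C−V)·d_B)·d_B = V + 2.3553·d_B = (20.5529,-16.2437)
sweep = 180° − θ = 21.3143°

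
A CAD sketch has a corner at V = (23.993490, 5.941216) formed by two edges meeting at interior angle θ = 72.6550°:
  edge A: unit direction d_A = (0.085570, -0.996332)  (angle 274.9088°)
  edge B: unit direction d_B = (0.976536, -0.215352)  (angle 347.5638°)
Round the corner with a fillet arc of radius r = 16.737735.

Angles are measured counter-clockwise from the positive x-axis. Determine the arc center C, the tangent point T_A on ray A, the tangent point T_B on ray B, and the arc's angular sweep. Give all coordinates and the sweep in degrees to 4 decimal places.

bisector direction at 311.2363° = (0.659166,-0.751997)
center distance |VC| = r/sin(θ/2) = 16.737735/sin(36.3275°) = 28.254114
C = V + |VC|·bis = (42.6176,-15.3058)
T_A = V + ((C−V)·d_A)·d_A = V + 22.7628·d_A = (25.9413,-16.7381)
T_B = V + ((C−V)·d_B)·d_B = V + 22.7628·d_B = (46.2222,1.0392)
sweep = 180° − θ = 107.3450°

center=(42.6176,-15.3058) T_A=(25.9413,-16.7381) T_B=(46.2222,1.0392) sweep=107.3450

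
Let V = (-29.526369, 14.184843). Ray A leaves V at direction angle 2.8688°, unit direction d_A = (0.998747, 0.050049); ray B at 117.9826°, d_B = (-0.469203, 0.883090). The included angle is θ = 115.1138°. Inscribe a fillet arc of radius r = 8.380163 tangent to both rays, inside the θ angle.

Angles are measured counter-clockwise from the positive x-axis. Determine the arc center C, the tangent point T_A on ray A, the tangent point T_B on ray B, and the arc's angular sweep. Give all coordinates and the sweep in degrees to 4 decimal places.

bisector direction at 60.4257° = (0.493552,0.869716)
center distance |VC| = r/sin(θ/2) = 8.380163/sin(57.5569°) = 9.929990
C = V + |VC|·bis = (-24.6254,22.8211)
T_A = V + ((C−V)·d_A)·d_A = V + 5.3271·d_A = (-24.2060,14.4515)
T_B = V + ((C−V)·d_B)·d_B = V + 5.3271·d_B = (-32.0258,18.8891)
sweep = 180° − θ = 64.8862°

center=(-24.6254,22.8211) T_A=(-24.2060,14.4515) T_B=(-32.0258,18.8891) sweep=64.8862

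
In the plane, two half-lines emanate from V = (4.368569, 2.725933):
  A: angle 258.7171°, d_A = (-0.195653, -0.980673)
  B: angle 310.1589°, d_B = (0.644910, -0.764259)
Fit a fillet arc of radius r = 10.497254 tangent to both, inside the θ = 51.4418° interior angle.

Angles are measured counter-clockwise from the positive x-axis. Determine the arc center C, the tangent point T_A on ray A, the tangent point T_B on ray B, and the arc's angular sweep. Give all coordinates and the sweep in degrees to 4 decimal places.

bisector direction at 284.4380° = (0.249332,-0.968418)
center distance |VC| = r/sin(θ/2) = 10.497254/sin(25.7209°) = 24.187904
C = V + |VC|·bis = (10.3994,-20.6981)
T_A = V + ((C−V)·d_A)·d_A = V + 21.7913·d_A = (0.1050,-18.6442)
T_B = V + ((C−V)·d_B)·d_B = V + 21.7913·d_B = (18.4220,-13.9283)
sweep = 180° − θ = 128.5582°

center=(10.3994,-20.6981) T_A=(0.1050,-18.6442) T_B=(18.4220,-13.9283) sweep=128.5582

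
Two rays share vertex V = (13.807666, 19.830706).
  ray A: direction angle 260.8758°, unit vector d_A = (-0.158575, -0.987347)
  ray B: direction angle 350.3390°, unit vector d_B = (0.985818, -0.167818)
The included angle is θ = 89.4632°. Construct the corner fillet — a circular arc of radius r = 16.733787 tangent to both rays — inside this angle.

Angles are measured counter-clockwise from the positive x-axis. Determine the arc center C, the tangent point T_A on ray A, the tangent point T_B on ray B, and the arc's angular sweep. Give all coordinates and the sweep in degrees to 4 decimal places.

bisector direction at 305.6074° = (0.582228,-0.813026)
center distance |VC| = r/sin(θ/2) = 16.733787/sin(44.7316°) = 23.776791
C = V + |VC|·bis = (27.6512,0.4996)
T_A = V + ((C−V)·d_A)·d_A = V + 16.8913·d_A = (11.1291,3.1531)
T_B = V + ((C−V)·d_B)·d_B = V + 16.8913·d_B = (30.4594,16.9960)
sweep = 180° − θ = 90.5368°

center=(27.6512,0.4996) T_A=(11.1291,3.1531) T_B=(30.4594,16.9960) sweep=90.5368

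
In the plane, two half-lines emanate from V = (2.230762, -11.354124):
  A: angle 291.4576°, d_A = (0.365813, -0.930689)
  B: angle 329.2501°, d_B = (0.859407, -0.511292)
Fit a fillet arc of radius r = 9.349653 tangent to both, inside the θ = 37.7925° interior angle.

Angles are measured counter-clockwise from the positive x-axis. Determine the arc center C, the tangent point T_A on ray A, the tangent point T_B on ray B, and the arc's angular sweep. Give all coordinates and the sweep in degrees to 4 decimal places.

bisector direction at 310.3538° = (0.647506,-0.762060)
center distance |VC| = r/sin(θ/2) = 9.349653/sin(18.8962°) = 28.869830
C = V + |VC|·bis = (20.9242,-33.3547)
T_A = V + ((C−V)·d_A)·d_A = V + 27.3139·d_A = (12.2225,-36.7749)
T_B = V + ((C−V)·d_B)·d_B = V + 27.3139·d_B = (25.7046,-25.3195)
sweep = 180° − θ = 142.2075°

center=(20.9242,-33.3547) T_A=(12.2225,-36.7749) T_B=(25.7046,-25.3195) sweep=142.2075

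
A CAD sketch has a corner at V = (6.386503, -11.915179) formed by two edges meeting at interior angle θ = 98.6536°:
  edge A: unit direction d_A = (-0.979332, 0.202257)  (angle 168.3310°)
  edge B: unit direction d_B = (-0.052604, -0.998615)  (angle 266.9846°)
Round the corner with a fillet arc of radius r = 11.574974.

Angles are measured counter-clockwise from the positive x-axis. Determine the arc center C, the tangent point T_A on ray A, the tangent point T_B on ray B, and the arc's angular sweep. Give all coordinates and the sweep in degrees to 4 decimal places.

center=(-5.6957,-21.2391) T_A=(-3.3546,-9.9034) T_B=(5.8633,-21.8480) sweep=81.3464

bisector direction at 217.6578° = (-0.791674,-0.610944)
center distance |VC| = r/sin(θ/2) = 11.574974/sin(49.3268°) = 15.261570
C = V + |VC|·bis = (-5.6957,-21.2391)
T_A = V + ((C−V)·d_A)·d_A = V + 9.9466·d_A = (-3.3546,-9.9034)
T_B = V + ((C−V)·d_B)·d_B = V + 9.9466·d_B = (5.8633,-21.8480)
sweep = 180° − θ = 81.3464°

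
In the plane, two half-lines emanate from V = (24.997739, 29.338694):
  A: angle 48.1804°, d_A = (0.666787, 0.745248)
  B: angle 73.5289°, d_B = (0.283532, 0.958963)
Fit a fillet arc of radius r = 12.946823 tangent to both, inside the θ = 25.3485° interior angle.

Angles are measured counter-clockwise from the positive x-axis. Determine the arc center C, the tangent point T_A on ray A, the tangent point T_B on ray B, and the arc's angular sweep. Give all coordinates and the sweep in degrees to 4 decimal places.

center=(53.7362,80.8756) T_A=(63.3848,72.2428) T_B=(41.3207,84.5464) sweep=154.6515

bisector direction at 60.8546° = (0.487027,0.873387)
center distance |VC| = r/sin(θ/2) = 12.946823/sin(12.6743°) = 59.008046
C = V + |VC|·bis = (53.7362,80.8756)
T_A = V + ((C−V)·d_A)·d_A = V + 57.5702·d_A = (63.3848,72.2428)
T_B = V + ((C−V)·d_B)·d_B = V + 57.5702·d_B = (41.3207,84.5464)
sweep = 180° − θ = 154.6515°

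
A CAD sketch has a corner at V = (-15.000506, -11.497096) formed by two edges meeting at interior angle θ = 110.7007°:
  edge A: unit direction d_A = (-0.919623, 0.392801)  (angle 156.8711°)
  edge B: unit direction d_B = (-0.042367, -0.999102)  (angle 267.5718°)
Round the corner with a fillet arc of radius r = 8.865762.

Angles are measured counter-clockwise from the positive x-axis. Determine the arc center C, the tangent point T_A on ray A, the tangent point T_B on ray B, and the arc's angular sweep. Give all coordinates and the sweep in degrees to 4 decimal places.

bisector direction at 212.2215° = (-0.845994,-0.533193)
center distance |VC| = r/sin(θ/2) = 8.865762/sin(55.3503°) = 10.777155
C = V + |VC|·bis = (-24.1179,-17.2434)
T_A = V + ((C−V)·d_A)·d_A = V + 6.1274·d_A = (-20.6354,-9.0902)
T_B = V + ((C−V)·d_B)·d_B = V + 6.1274·d_B = (-15.2601,-17.6190)
sweep = 180° − θ = 69.2993°

center=(-24.1179,-17.2434) T_A=(-20.6354,-9.0902) T_B=(-15.2601,-17.6190) sweep=69.2993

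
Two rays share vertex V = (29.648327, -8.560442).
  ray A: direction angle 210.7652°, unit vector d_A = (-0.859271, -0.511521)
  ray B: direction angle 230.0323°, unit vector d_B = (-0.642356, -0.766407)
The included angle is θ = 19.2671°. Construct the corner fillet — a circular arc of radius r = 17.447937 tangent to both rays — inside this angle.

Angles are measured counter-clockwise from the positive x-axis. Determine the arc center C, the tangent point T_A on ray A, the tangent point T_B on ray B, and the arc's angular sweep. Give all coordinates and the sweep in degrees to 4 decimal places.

bisector direction at 220.3988° = (-0.761552,-0.648103)
center distance |VC| = r/sin(θ/2) = 17.447937/sin(9.6335°) = 104.262600
C = V + |VC|·bis = (-49.7531,-76.1334)
T_A = V + ((C−V)·d_A)·d_A = V + 102.7923·d_A = (-58.6781,-61.1409)
T_B = V + ((C−V)·d_B)·d_B = V + 102.7923·d_B = (-36.3809,-87.3412)
sweep = 180° − θ = 160.7329°

center=(-49.7531,-76.1334) T_A=(-58.6781,-61.1409) T_B=(-36.3809,-87.3412) sweep=160.7329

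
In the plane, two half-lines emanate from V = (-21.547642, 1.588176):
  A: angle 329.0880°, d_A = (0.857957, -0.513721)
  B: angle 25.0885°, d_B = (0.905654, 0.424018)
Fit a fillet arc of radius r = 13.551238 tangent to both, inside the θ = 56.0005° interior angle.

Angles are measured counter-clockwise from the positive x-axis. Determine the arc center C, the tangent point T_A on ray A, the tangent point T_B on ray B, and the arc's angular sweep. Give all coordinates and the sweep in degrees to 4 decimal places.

bisector direction at 357.0883° = (0.998709,-0.050798)
center distance |VC| = r/sin(θ/2) = 13.551238/sin(28.0003°) = 28.864638
C = V + |VC|·bis = (7.2797,0.1219)
T_A = V + ((C−V)·d_A)·d_A = V + 25.4859·d_A = (0.3182,-11.5045)
T_B = V + ((C−V)·d_B)·d_B = V + 25.4859·d_B = (1.5338,12.3946)
sweep = 180° − θ = 123.9995°

center=(7.2797,0.1219) T_A=(0.3182,-11.5045) T_B=(1.5338,12.3946) sweep=123.9995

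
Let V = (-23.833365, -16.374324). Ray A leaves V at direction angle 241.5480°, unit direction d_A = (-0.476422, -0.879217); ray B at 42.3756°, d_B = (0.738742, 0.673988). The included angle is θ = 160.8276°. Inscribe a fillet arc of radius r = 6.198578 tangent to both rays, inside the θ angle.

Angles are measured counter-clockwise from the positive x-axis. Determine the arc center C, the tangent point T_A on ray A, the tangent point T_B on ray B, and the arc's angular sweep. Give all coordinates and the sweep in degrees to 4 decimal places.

center=(-18.8822,-20.2479) T_A=(-24.3321,-17.2948) T_B=(-23.0600,-15.6687) sweep=19.1724

bisector direction at 321.9618° = (0.787600,-0.616187)
center distance |VC| = r/sin(θ/2) = 6.198578/sin(80.4138°) = 6.286360
C = V + |VC|·bis = (-18.8822,-20.2479)
T_A = V + ((C−V)·d_A)·d_A = V + 1.0469·d_A = (-24.3321,-17.2948)
T_B = V + ((C−V)·d_B)·d_B = V + 1.0469·d_B = (-23.0600,-15.6687)
sweep = 180° − θ = 19.1724°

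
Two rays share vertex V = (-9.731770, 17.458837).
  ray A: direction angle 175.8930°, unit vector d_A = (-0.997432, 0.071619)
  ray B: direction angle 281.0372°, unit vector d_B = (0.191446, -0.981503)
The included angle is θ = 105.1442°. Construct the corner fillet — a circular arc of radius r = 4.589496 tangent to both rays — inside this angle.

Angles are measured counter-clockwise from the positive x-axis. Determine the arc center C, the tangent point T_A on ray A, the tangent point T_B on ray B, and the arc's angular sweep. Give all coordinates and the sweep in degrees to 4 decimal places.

bisector direction at 228.4651° = (-0.663076,-0.748552)
center distance |VC| = r/sin(θ/2) = 4.589496/sin(52.5721°) = 5.779357
C = V + |VC|·bis = (-13.5639,13.1327)
T_A = V + ((C−V)·d_A)·d_A = V + 3.5125·d_A = (-13.2352,17.7104)
T_B = V + ((C−V)·d_B)·d_B = V + 3.5125·d_B = (-9.0593,14.0113)
sweep = 180° − θ = 74.8558°

center=(-13.5639,13.1327) T_A=(-13.2352,17.7104) T_B=(-9.0593,14.0113) sweep=74.8558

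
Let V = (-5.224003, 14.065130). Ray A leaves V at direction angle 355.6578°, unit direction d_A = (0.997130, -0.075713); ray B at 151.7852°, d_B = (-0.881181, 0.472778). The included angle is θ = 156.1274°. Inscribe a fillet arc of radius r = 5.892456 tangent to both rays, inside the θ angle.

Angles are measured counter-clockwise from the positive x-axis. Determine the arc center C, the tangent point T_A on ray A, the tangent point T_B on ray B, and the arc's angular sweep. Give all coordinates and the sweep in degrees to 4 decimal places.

bisector direction at 73.7215° = (0.280307,0.959911)
center distance |VC| = r/sin(θ/2) = 5.892456/sin(78.0637°) = 6.022677
C = V + |VC|·bis = (-3.5358,19.8464)
T_A = V + ((C−V)·d_A)·d_A = V + 1.2456·d_A = (-3.9819,13.9708)
T_B = V + ((C−V)·d_B)·d_B = V + 1.2456·d_B = (-6.3216,14.6540)
sweep = 180° − θ = 23.8726°

center=(-3.5358,19.8464) T_A=(-3.9819,13.9708) T_B=(-6.3216,14.6540) sweep=23.8726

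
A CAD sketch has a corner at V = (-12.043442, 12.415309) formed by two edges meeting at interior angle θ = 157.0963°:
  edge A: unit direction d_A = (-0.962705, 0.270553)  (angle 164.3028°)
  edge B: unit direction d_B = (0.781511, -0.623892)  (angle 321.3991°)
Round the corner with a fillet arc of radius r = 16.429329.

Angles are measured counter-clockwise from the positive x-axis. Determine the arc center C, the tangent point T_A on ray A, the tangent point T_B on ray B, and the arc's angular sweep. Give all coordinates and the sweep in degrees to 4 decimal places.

bisector direction at 242.8510° = (-0.456307,-0.889822)
center distance |VC| = r/sin(θ/2) = 16.429329/sin(78.5482°) = 16.763049
C = V + |VC|·bis = (-19.6925,-2.5008)
T_A = V + ((C−V)·d_A)·d_A = V + 3.3282·d_A = (-15.2475,13.3158)
T_B = V + ((C−V)·d_B)·d_B = V + 3.3282·d_B = (-9.4424,10.3389)
sweep = 180° − θ = 22.9037°

center=(-19.6925,-2.5008) T_A=(-15.2475,13.3158) T_B=(-9.4424,10.3389) sweep=22.9037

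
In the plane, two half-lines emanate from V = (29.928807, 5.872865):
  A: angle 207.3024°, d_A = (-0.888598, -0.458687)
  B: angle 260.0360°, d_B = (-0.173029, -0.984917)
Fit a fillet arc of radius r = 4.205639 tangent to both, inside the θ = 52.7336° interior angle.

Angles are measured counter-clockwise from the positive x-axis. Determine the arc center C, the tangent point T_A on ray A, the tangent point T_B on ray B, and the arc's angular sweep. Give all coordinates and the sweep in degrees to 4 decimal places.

bisector direction at 233.6692° = (-0.592446,-0.805610)
center distance |VC| = r/sin(θ/2) = 4.205639/sin(26.3668°) = 9.469684
C = V + |VC|·bis = (24.3185,-1.7560)
T_A = V + ((C−V)·d_A)·d_A = V + 8.4845·d_A = (22.3895,1.9811)
T_B = V + ((C−V)·d_B)·d_B = V + 8.4845·d_B = (28.4607,-2.4837)
sweep = 180° − θ = 127.2664°

center=(24.3185,-1.7560) T_A=(22.3895,1.9811) T_B=(28.4607,-2.4837) sweep=127.2664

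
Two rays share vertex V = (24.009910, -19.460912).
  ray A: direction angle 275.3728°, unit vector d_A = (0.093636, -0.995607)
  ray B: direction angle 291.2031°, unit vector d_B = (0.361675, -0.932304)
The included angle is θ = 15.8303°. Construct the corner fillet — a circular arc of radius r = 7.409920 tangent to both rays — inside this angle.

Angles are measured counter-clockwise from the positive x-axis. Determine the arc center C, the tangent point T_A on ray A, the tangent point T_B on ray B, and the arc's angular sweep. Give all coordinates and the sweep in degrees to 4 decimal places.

center=(36.3778,-71.8298) T_A=(29.0004,-72.5236) T_B=(43.2861,-69.1498) sweep=164.1697

bisector direction at 283.2880° = (0.229845,-0.973227)
center distance |VC| = r/sin(θ/2) = 7.409920/sin(7.9151°) = 53.809535
C = V + |VC|·bis = (36.3778,-71.8298)
T_A = V + ((C−V)·d_A)·d_A = V + 53.2969·d_A = (29.0004,-72.5236)
T_B = V + ((C−V)·d_B)·d_B = V + 53.2969·d_B = (43.2861,-69.1498)
sweep = 180° − θ = 164.1697°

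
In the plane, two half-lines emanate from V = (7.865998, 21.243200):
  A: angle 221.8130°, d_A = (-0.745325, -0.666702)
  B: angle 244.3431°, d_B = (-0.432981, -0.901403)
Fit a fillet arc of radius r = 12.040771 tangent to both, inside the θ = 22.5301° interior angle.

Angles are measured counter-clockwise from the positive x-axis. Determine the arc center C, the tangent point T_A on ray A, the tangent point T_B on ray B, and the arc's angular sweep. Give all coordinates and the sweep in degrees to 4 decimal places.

bisector direction at 233.0780° = (-0.600727,-0.799455)
center distance |VC| = r/sin(θ/2) = 12.040771/sin(11.2651°) = 61.637563
C = V + |VC|·bis = (-29.1613,-28.0332)
T_A = V + ((C−V)·d_A)·d_A = V + 60.4501·d_A = (-37.1889,-19.0589)
T_B = V + ((C−V)·d_B)·d_B = V + 60.4501·d_B = (-18.3077,-33.2467)
sweep = 180° − θ = 157.4699°

center=(-29.1613,-28.0332) T_A=(-37.1889,-19.0589) T_B=(-18.3077,-33.2467) sweep=157.4699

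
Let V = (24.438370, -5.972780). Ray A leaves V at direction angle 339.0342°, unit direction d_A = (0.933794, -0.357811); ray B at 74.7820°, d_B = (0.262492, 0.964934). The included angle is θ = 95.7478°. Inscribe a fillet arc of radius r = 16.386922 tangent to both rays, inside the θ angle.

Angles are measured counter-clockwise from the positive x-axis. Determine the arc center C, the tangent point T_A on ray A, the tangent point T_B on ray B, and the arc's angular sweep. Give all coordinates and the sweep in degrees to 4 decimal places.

bisector direction at 26.9081° = (0.891734,0.452561)
center distance |VC| = r/sin(θ/2) = 16.386922/sin(47.8739°) = 22.094616
C = V + |VC|·bis = (44.1409,4.0264)
T_A = V + ((C−V)·d_A)·d_A = V + 14.8203·d_A = (38.2775,-11.2756)
T_B = V + ((C−V)·d_B)·d_B = V + 14.8203·d_B = (28.3286,8.3278)
sweep = 180° − θ = 84.2522°

center=(44.1409,4.0264) T_A=(38.2775,-11.2756) T_B=(28.3286,8.3278) sweep=84.2522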